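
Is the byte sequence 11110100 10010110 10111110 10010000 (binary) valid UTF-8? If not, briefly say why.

Leading byte 0xF4 = 11110100 → 4-byte form.
Payload = 0x116F90, which exceeds U+10FFFF, the maximum Unicode code point. (Leading bytes F5–FF, or F4 followed by ≥ 0x90, are invalid.)

invalid (encodes a value above U+10FFFF)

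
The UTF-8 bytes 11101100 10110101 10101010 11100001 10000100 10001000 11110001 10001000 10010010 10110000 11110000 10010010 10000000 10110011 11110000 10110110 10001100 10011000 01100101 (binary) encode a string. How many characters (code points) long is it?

Byte at offset 0: 0xEC = 11101100 → 3-byte char (#1). Advance 3.
Byte at offset 3: 0xE1 = 11100001 → 3-byte char (#2). Advance 3.
Byte at offset 6: 0xF1 = 11110001 → 4-byte char (#3). Advance 4.
Byte at offset 10: 0xF0 = 11110000 → 4-byte char (#4). Advance 4.
Byte at offset 14: 0xF0 = 11110000 → 4-byte char (#5). Advance 4.
Byte at offset 18: 0x65 = 01100101 → 1-byte char (#6). Advance 1.
Reached end at offset 19 after 6 code points.

6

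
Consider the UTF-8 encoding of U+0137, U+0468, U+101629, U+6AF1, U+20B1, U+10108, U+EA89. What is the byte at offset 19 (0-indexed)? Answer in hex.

0xAA

U+0137 → 2-byte form C4 B7 at offsets 0–1.
U+0468 → 2-byte form D1 A8 at offsets 2–3.
U+101629 → 4-byte form F4 81 98 A9 at offsets 4–7.
U+6AF1 → 3-byte form E6 AB B1 at offsets 8–10.
U+20B1 → 3-byte form E2 82 B1 at offsets 11–13.
U+10108 → 4-byte form F0 90 84 88 at offsets 14–17.
U+EA89 → 3-byte form EE AA 89 at offsets 18–20.
Offset 19 falls in char 7's range; it's byte 2 of EE AA 89 = 0xAA.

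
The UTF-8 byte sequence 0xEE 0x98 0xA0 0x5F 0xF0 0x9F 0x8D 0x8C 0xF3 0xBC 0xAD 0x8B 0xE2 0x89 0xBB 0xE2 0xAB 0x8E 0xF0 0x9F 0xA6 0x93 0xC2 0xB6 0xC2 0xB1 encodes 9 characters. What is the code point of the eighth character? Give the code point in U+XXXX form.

Offset 0: leading byte 0xEE = 11101110 → 3-byte char #1 = EE 98 A0.
Offset 3: leading byte 0x5F = 01011111 → 1-byte char #2 = 5F.
Offset 4: leading byte 0xF0 = 11110000 → 4-byte char #3 = F0 9F 8D 8C.
Offset 8: leading byte 0xF3 = 11110011 → 4-byte char #4 = F3 BC AD 8B.
Offset 12: leading byte 0xE2 = 11100010 → 3-byte char #5 = E2 89 BB.
Offset 15: leading byte 0xE2 = 11100010 → 3-byte char #6 = E2 AB 8E.
Offset 18: leading byte 0xF0 = 11110000 → 4-byte char #7 = F0 9F A6 93.
Offset 22: leading byte 0xC2 = 11000010 → 2-byte char #8 = C2 B6.
Leading byte 0xC2 = 11000010 matches 110xxxxx → 2-byte sequence.
Byte 1: 0xC2 = 11000010, payload 00010 (5 bits).
Byte 2: 0xB6 = 10110110 (10xxxxxx ✓), payload 110110.
Concatenate: 00010110110 = 0xB6 (11 bits → U+00B6).

U+00B6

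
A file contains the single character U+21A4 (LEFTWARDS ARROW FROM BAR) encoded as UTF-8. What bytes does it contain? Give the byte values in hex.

E2 86 A4

U+21A4 = 0x21A4 = 8612 decimal. In range U+0800–U+FFFF → 3-byte form: 1110xxxx 10xxxxxx 10xxxxxx.
Binary (16 bits): 0010000110100100.
Split 4+6+6: 0010 | 000110 | 100100.
Byte 1: 11100010 = 0xE2.
Byte 2: 10000110 = 0x86.
Byte 3: 10100100 = 0xA4.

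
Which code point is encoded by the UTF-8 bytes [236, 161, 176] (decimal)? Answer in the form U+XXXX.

U+C870

Leading byte 0xEC = 11101100 matches 1110xxxx → 3-byte sequence.
Byte 1: 0xEC = 11101100, payload 1100 (4 bits).
Byte 2: 0xA1 = 10100001 (10xxxxxx ✓), payload 100001.
Byte 3: 0xB0 = 10110000 (10xxxxxx ✓), payload 110000.
Concatenate: 1100100001110000 = 0xC870 (16 bits → U+C870).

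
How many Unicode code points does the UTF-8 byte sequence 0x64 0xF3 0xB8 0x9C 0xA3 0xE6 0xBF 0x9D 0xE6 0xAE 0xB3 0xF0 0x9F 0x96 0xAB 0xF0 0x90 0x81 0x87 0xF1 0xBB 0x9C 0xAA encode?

Byte at offset 0: 0x64 = 01100100 → 1-byte char (#1). Advance 1.
Byte at offset 1: 0xF3 = 11110011 → 4-byte char (#2). Advance 4.
Byte at offset 5: 0xE6 = 11100110 → 3-byte char (#3). Advance 3.
Byte at offset 8: 0xE6 = 11100110 → 3-byte char (#4). Advance 3.
Byte at offset 11: 0xF0 = 11110000 → 4-byte char (#5). Advance 4.
Byte at offset 15: 0xF0 = 11110000 → 4-byte char (#6). Advance 4.
Byte at offset 19: 0xF1 = 11110001 → 4-byte char (#7). Advance 4.
Reached end at offset 23 after 7 code points.

7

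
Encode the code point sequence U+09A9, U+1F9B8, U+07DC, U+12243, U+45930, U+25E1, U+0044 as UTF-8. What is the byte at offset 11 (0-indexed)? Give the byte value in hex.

U+09A9 → 3-byte form E0 A6 A9 at offsets 0–2.
U+1F9B8 → 4-byte form F0 9F A6 B8 at offsets 3–6.
U+07DC → 2-byte form DF 9C at offsets 7–8.
U+12243 → 4-byte form F0 92 89 83 at offsets 9–12.
Offset 11 falls in char 4's range; it's byte 3 of F0 92 89 83 = 0x89.

0x89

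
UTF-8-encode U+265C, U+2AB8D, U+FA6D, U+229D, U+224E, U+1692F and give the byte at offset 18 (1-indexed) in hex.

0x96

1-indexed offset 18 is 0-indexed offset 17.
U+265C → 3-byte form E2 99 9C at offsets 0–2.
U+2AB8D → 4-byte form F0 AA AE 8D at offsets 3–6.
U+FA6D → 3-byte form EF A9 AD at offsets 7–9.
U+229D → 3-byte form E2 8A 9D at offsets 10–12.
U+224E → 3-byte form E2 89 8E at offsets 13–15.
U+1692F → 4-byte form F0 96 A4 AF at offsets 16–19.
Offset 17 falls in char 6's range; it's byte 2 of F0 96 A4 AF = 0x96.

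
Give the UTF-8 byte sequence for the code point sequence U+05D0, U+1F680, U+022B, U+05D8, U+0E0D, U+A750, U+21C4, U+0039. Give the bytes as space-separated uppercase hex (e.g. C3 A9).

D7 90 F0 9F 9A 80 C8 AB D7 98 E0 B8 8D EA 9D 90 E2 87 84 39

U+05D0: 2-byte form → D7 90.
U+1F680: 4-byte form → F0 9F 9A 80.
U+022B: 2-byte form → C8 AB.
U+05D8: 2-byte form → D7 98.
U+0E0D: 3-byte form → E0 B8 8D.
U+A750: 3-byte form → EA 9D 90.
U+21C4: 3-byte form → E2 87 84.
U+0039: 1-byte form → 39.
Concatenated (20 bytes): D7 90 F0 9F 9A 80 C8 AB D7 98 E0 B8 8D EA 9D 90 E2 87 84 39.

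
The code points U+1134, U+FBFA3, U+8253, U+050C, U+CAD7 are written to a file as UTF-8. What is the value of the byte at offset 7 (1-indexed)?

0xA3

1-indexed offset 7 is 0-indexed offset 6.
U+1134 → 3-byte form E1 84 B4 at offsets 0–2.
U+FBFA3 → 4-byte form F3 BB BE A3 at offsets 3–6.
Offset 6 falls in char 2's range; it's byte 4 of F3 BB BE A3 = 0xA3.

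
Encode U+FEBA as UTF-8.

U+FEBA = 0xFEBA = 65210 decimal. In range U+0800–U+FFFF → 3-byte form: 1110xxxx 10xxxxxx 10xxxxxx.
Binary (16 bits): 1111111010111010.
Split 4+6+6: 1111 | 111010 | 111010.
Byte 1: 11101111 = 0xEF.
Byte 2: 10111010 = 0xBA.
Byte 3: 10111010 = 0xBA.

EF BA BA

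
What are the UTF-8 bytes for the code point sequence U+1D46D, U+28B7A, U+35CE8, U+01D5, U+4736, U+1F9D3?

U+1D46D: 4-byte form → F0 9D 91 AD.
U+28B7A: 4-byte form → F0 A8 AD BA.
U+35CE8: 4-byte form → F0 B5 B3 A8.
U+01D5: 2-byte form → C7 95.
U+4736: 3-byte form → E4 9C B6.
U+1F9D3: 4-byte form → F0 9F A7 93.
Concatenated (21 bytes): F0 9D 91 AD F0 A8 AD BA F0 B5 B3 A8 C7 95 E4 9C B6 F0 9F A7 93.

F0 9D 91 AD F0 A8 AD BA F0 B5 B3 A8 C7 95 E4 9C B6 F0 9F A7 93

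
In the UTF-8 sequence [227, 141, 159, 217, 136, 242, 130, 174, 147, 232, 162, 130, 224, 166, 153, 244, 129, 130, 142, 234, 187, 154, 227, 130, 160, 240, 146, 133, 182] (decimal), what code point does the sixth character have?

Offset 0: leading byte 0xE3 = 11100011 → 3-byte char #1 = E3 8D 9F.
Offset 3: leading byte 0xD9 = 11011001 → 2-byte char #2 = D9 88.
Offset 5: leading byte 0xF2 = 11110010 → 4-byte char #3 = F2 82 AE 93.
Offset 9: leading byte 0xE8 = 11101000 → 3-byte char #4 = E8 A2 82.
Offset 12: leading byte 0xE0 = 11100000 → 3-byte char #5 = E0 A6 99.
Offset 15: leading byte 0xF4 = 11110100 → 4-byte char #6 = F4 81 82 8E.
Leading byte 0xF4 = 11110100 matches 11110xxx → 4-byte sequence.
Byte 1: 0xF4 = 11110100, payload 100 (3 bits).
Byte 2: 0x81 = 10000001 (10xxxxxx ✓), payload 000001.
Byte 3: 0x82 = 10000010 (10xxxxxx ✓), payload 000010.
Byte 4: 0x8E = 10001110 (10xxxxxx ✓), payload 001110.
Concatenate: 100000001000010001110 = 0x10108E (21 bits → U+10108E).

U+10108E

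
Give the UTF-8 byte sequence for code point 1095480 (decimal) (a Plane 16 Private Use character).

F4 8B 9C B8

U+10B738 = 0x10B738 = 1095480 decimal. In range U+10000–U+10FFFF → 4-byte form: 11110xxx 10xxxxxx 10xxxxxx 10xxxxxx.
Binary (21 bits): 100001011011100111000.
Split 3+6+6+6: 100 | 001011 | 011100 | 111000.
Byte 1: 11110100 = 0xF4.
Byte 2: 10001011 = 0x8B.
Byte 3: 10011100 = 0x9C.
Byte 4: 10111000 = 0xB8.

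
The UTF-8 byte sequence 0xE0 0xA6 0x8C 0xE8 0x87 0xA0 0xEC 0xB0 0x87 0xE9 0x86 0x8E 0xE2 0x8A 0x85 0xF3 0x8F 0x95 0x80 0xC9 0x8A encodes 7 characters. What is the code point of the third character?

Offset 0: leading byte 0xE0 = 11100000 → 3-byte char #1 = E0 A6 8C.
Offset 3: leading byte 0xE8 = 11101000 → 3-byte char #2 = E8 87 A0.
Offset 6: leading byte 0xEC = 11101100 → 3-byte char #3 = EC B0 87.
Leading byte 0xEC = 11101100 matches 1110xxxx → 3-byte sequence.
Byte 1: 0xEC = 11101100, payload 1100 (4 bits).
Byte 2: 0xB0 = 10110000 (10xxxxxx ✓), payload 110000.
Byte 3: 0x87 = 10000111 (10xxxxxx ✓), payload 000111.
Concatenate: 1100110000000111 = 0xCC07 (16 bits → U+CC07).

U+CC07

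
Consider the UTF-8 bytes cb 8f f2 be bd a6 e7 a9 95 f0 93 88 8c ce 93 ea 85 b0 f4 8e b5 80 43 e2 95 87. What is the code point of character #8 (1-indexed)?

U+0043

Offset 0: leading byte 0xCB = 11001011 → 2-byte char #1 = CB 8F.
Offset 2: leading byte 0xF2 = 11110010 → 4-byte char #2 = F2 BE BD A6.
Offset 6: leading byte 0xE7 = 11100111 → 3-byte char #3 = E7 A9 95.
Offset 9: leading byte 0xF0 = 11110000 → 4-byte char #4 = F0 93 88 8C.
Offset 13: leading byte 0xCE = 11001110 → 2-byte char #5 = CE 93.
Offset 15: leading byte 0xEA = 11101010 → 3-byte char #6 = EA 85 B0.
Offset 18: leading byte 0xF4 = 11110100 → 4-byte char #7 = F4 8E B5 80.
Offset 22: leading byte 0x43 = 01000011 → 1-byte char #8 = 43.
Leading byte 0x43 = 01000011 matches 0xxxxxxx → 1-byte sequence.
Byte 1: 0x43 = 01000011, payload 1000011 (7 bits).
Concatenate: 1000011 = 0x43 (7 bits → U+0043).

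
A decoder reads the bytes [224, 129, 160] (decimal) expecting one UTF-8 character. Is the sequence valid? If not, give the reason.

invalid (overlong encoding)

Leading byte 0xE0 = 11100000 → 3-byte form.
Continuation bytes all match 10xxxxxx. Payload decodes to 0x60.
But 0x60 < 0x800, the minimum for a 3-byte sequence — this is an overlong encoding.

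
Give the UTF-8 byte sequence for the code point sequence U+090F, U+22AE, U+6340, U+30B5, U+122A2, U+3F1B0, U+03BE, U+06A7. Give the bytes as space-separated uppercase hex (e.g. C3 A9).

U+090F: 3-byte form → E0 A4 8F.
U+22AE: 3-byte form → E2 8A AE.
U+6340: 3-byte form → E6 8D 80.
U+30B5: 3-byte form → E3 82 B5.
U+122A2: 4-byte form → F0 92 8A A2.
U+3F1B0: 4-byte form → F0 BF 86 B0.
U+03BE: 2-byte form → CE BE.
U+06A7: 2-byte form → DA A7.
Concatenated (24 bytes): E0 A4 8F E2 8A AE E6 8D 80 E3 82 B5 F0 92 8A A2 F0 BF 86 B0 CE BE DA A7.

E0 A4 8F E2 8A AE E6 8D 80 E3 82 B5 F0 92 8A A2 F0 BF 86 B0 CE BE DA A7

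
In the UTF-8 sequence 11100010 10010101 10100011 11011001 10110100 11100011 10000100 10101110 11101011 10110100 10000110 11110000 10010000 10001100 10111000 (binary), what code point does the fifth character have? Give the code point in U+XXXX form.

Offset 0: leading byte 0xE2 = 11100010 → 3-byte char #1 = E2 95 A3.
Offset 3: leading byte 0xD9 = 11011001 → 2-byte char #2 = D9 B4.
Offset 5: leading byte 0xE3 = 11100011 → 3-byte char #3 = E3 84 AE.
Offset 8: leading byte 0xEB = 11101011 → 3-byte char #4 = EB B4 86.
Offset 11: leading byte 0xF0 = 11110000 → 4-byte char #5 = F0 90 8C B8.
Leading byte 0xF0 = 11110000 matches 11110xxx → 4-byte sequence.
Byte 1: 0xF0 = 11110000, payload 000 (3 bits).
Byte 2: 0x90 = 10010000 (10xxxxxx ✓), payload 010000.
Byte 3: 0x8C = 10001100 (10xxxxxx ✓), payload 001100.
Byte 4: 0xB8 = 10111000 (10xxxxxx ✓), payload 111000.
Concatenate: 000010000001100111000 = 0x10338 (21 bits → U+10338).

U+10338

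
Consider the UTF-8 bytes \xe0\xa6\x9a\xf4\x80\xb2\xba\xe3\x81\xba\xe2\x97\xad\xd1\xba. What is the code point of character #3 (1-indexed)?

U+307A

Offset 0: leading byte 0xE0 = 11100000 → 3-byte char #1 = E0 A6 9A.
Offset 3: leading byte 0xF4 = 11110100 → 4-byte char #2 = F4 80 B2 BA.
Offset 7: leading byte 0xE3 = 11100011 → 3-byte char #3 = E3 81 BA.
Leading byte 0xE3 = 11100011 matches 1110xxxx → 3-byte sequence.
Byte 1: 0xE3 = 11100011, payload 0011 (4 bits).
Byte 2: 0x81 = 10000001 (10xxxxxx ✓), payload 000001.
Byte 3: 0xBA = 10111010 (10xxxxxx ✓), payload 111010.
Concatenate: 0011000001111010 = 0x307A (16 bits → U+307A).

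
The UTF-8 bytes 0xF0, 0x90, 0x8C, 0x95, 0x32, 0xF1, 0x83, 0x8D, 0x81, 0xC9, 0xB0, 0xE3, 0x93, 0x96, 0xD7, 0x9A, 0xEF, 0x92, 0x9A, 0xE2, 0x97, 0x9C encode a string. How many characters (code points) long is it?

8

Byte at offset 0: 0xF0 = 11110000 → 4-byte char (#1). Advance 4.
Byte at offset 4: 0x32 = 00110010 → 1-byte char (#2). Advance 1.
Byte at offset 5: 0xF1 = 11110001 → 4-byte char (#3). Advance 4.
Byte at offset 9: 0xC9 = 11001001 → 2-byte char (#4). Advance 2.
Byte at offset 11: 0xE3 = 11100011 → 3-byte char (#5). Advance 3.
Byte at offset 14: 0xD7 = 11010111 → 2-byte char (#6). Advance 2.
Byte at offset 16: 0xEF = 11101111 → 3-byte char (#7). Advance 3.
Byte at offset 19: 0xE2 = 11100010 → 3-byte char (#8). Advance 3.
Reached end at offset 22 after 8 code points.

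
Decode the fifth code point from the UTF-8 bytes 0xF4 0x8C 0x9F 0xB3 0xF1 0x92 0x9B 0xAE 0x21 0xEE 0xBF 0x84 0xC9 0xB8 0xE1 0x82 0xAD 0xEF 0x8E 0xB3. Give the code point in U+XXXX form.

U+0278

Offset 0: leading byte 0xF4 = 11110100 → 4-byte char #1 = F4 8C 9F B3.
Offset 4: leading byte 0xF1 = 11110001 → 4-byte char #2 = F1 92 9B AE.
Offset 8: leading byte 0x21 = 00100001 → 1-byte char #3 = 21.
Offset 9: leading byte 0xEE = 11101110 → 3-byte char #4 = EE BF 84.
Offset 12: leading byte 0xC9 = 11001001 → 2-byte char #5 = C9 B8.
Leading byte 0xC9 = 11001001 matches 110xxxxx → 2-byte sequence.
Byte 1: 0xC9 = 11001001, payload 01001 (5 bits).
Byte 2: 0xB8 = 10111000 (10xxxxxx ✓), payload 111000.
Concatenate: 01001111000 = 0x278 (11 bits → U+0278).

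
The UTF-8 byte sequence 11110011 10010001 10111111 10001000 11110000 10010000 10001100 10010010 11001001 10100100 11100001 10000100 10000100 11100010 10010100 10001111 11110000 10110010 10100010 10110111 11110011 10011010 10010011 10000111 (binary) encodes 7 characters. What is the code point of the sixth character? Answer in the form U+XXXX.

Offset 0: leading byte 0xF3 = 11110011 → 4-byte char #1 = F3 91 BF 88.
Offset 4: leading byte 0xF0 = 11110000 → 4-byte char #2 = F0 90 8C 92.
Offset 8: leading byte 0xC9 = 11001001 → 2-byte char #3 = C9 A4.
Offset 10: leading byte 0xE1 = 11100001 → 3-byte char #4 = E1 84 84.
Offset 13: leading byte 0xE2 = 11100010 → 3-byte char #5 = E2 94 8F.
Offset 16: leading byte 0xF0 = 11110000 → 4-byte char #6 = F0 B2 A2 B7.
Leading byte 0xF0 = 11110000 matches 11110xxx → 4-byte sequence.
Byte 1: 0xF0 = 11110000, payload 000 (3 bits).
Byte 2: 0xB2 = 10110010 (10xxxxxx ✓), payload 110010.
Byte 3: 0xA2 = 10100010 (10xxxxxx ✓), payload 100010.
Byte 4: 0xB7 = 10110111 (10xxxxxx ✓), payload 110111.
Concatenate: 000110010100010110111 = 0x328B7 (21 bits → U+328B7).

U+328B7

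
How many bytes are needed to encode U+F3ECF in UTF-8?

4

U+F3ECF = 0xF3ECF. UTF-8 uses 1 byte below 0x80, 2 below 0x800, 3 below 0x10000, 4 up to 0x10FFFF. 0xF3ECF is in U+10000–U+10FFFF → 4 bytes.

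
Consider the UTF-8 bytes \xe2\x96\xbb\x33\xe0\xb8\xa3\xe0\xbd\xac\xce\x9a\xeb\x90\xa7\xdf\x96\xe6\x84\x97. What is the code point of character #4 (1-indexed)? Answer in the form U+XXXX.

Offset 0: leading byte 0xE2 = 11100010 → 3-byte char #1 = E2 96 BB.
Offset 3: leading byte 0x33 = 00110011 → 1-byte char #2 = 33.
Offset 4: leading byte 0xE0 = 11100000 → 3-byte char #3 = E0 B8 A3.
Offset 7: leading byte 0xE0 = 11100000 → 3-byte char #4 = E0 BD AC.
Leading byte 0xE0 = 11100000 matches 1110xxxx → 3-byte sequence.
Byte 1: 0xE0 = 11100000, payload 0000 (4 bits).
Byte 2: 0xBD = 10111101 (10xxxxxx ✓), payload 111101.
Byte 3: 0xAC = 10101100 (10xxxxxx ✓), payload 101100.
Concatenate: 0000111101101100 = 0xF6C (16 bits → U+0F6C).

U+0F6C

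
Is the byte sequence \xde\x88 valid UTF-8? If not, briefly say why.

Leading byte 0xDE = 11011110 → 2-byte form.
Continuation bytes 0x88=10001000 all match 10xxxxxx.
Decoded value 0x788 is ≥ 0x80 (shortest form) and not a surrogate.

valid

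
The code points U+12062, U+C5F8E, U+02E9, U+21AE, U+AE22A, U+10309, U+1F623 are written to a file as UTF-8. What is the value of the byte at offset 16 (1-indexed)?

1-indexed offset 16 is 0-indexed offset 15.
U+12062 → 4-byte form F0 92 81 A2 at offsets 0–3.
U+C5F8E → 4-byte form F3 85 BE 8E at offsets 4–7.
U+02E9 → 2-byte form CB A9 at offsets 8–9.
U+21AE → 3-byte form E2 86 AE at offsets 10–12.
U+AE22A → 4-byte form F2 AE 88 AA at offsets 13–16.
Offset 15 falls in char 5's range; it's byte 3 of F2 AE 88 AA = 0x88.

0x88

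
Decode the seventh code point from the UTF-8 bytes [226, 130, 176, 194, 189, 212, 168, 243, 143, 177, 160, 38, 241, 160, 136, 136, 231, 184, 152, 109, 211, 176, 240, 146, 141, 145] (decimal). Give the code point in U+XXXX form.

U+7E18

Offset 0: leading byte 0xE2 = 11100010 → 3-byte char #1 = E2 82 B0.
Offset 3: leading byte 0xC2 = 11000010 → 2-byte char #2 = C2 BD.
Offset 5: leading byte 0xD4 = 11010100 → 2-byte char #3 = D4 A8.
Offset 7: leading byte 0xF3 = 11110011 → 4-byte char #4 = F3 8F B1 A0.
Offset 11: leading byte 0x26 = 00100110 → 1-byte char #5 = 26.
Offset 12: leading byte 0xF1 = 11110001 → 4-byte char #6 = F1 A0 88 88.
Offset 16: leading byte 0xE7 = 11100111 → 3-byte char #7 = E7 B8 98.
Leading byte 0xE7 = 11100111 matches 1110xxxx → 3-byte sequence.
Byte 1: 0xE7 = 11100111, payload 0111 (4 bits).
Byte 2: 0xB8 = 10111000 (10xxxxxx ✓), payload 111000.
Byte 3: 0x98 = 10011000 (10xxxxxx ✓), payload 011000.
Concatenate: 0111111000011000 = 0x7E18 (16 bits → U+7E18).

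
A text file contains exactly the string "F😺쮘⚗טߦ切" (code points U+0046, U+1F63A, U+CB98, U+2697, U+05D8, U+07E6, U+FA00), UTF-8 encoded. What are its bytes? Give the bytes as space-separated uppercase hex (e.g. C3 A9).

U+0046: 1-byte form → 46.
U+1F63A: 4-byte form → F0 9F 98 BA.
U+CB98: 3-byte form → EC AE 98.
U+2697: 3-byte form → E2 9A 97.
U+05D8: 2-byte form → D7 98.
U+07E6: 2-byte form → DF A6.
U+FA00: 3-byte form → EF A8 80.
Concatenated (18 bytes): 46 F0 9F 98 BA EC AE 98 E2 9A 97 D7 98 DF A6 EF A8 80.

46 F0 9F 98 BA EC AE 98 E2 9A 97 D7 98 DF A6 EF A8 80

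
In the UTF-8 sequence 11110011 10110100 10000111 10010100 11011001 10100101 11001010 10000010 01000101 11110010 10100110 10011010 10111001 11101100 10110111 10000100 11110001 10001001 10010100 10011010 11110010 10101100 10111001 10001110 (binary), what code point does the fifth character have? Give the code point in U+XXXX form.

Offset 0: leading byte 0xF3 = 11110011 → 4-byte char #1 = F3 B4 87 94.
Offset 4: leading byte 0xD9 = 11011001 → 2-byte char #2 = D9 A5.
Offset 6: leading byte 0xCA = 11001010 → 2-byte char #3 = CA 82.
Offset 8: leading byte 0x45 = 01000101 → 1-byte char #4 = 45.
Offset 9: leading byte 0xF2 = 11110010 → 4-byte char #5 = F2 A6 9A B9.
Leading byte 0xF2 = 11110010 matches 11110xxx → 4-byte sequence.
Byte 1: 0xF2 = 11110010, payload 010 (3 bits).
Byte 2: 0xA6 = 10100110 (10xxxxxx ✓), payload 100110.
Byte 3: 0x9A = 10011010 (10xxxxxx ✓), payload 011010.
Byte 4: 0xB9 = 10111001 (10xxxxxx ✓), payload 111001.
Concatenate: 010100110011010111001 = 0xA66B9 (21 bits → U+A66B9).

U+A66B9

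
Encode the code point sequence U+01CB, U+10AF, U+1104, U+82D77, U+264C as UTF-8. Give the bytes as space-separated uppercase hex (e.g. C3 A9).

C7 8B E1 82 AF E1 84 84 F2 82 B5 B7 E2 99 8C

U+01CB: 2-byte form → C7 8B.
U+10AF: 3-byte form → E1 82 AF.
U+1104: 3-byte form → E1 84 84.
U+82D77: 4-byte form → F2 82 B5 B7.
U+264C: 3-byte form → E2 99 8C.
Concatenated (15 bytes): C7 8B E1 82 AF E1 84 84 F2 82 B5 B7 E2 99 8C.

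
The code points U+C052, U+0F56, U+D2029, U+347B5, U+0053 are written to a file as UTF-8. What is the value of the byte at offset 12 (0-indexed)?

0x9E

U+C052 → 3-byte form EC 81 92 at offsets 0–2.
U+0F56 → 3-byte form E0 BD 96 at offsets 3–5.
U+D2029 → 4-byte form F3 92 80 A9 at offsets 6–9.
U+347B5 → 4-byte form F0 B4 9E B5 at offsets 10–13.
Offset 12 falls in char 4's range; it's byte 3 of F0 B4 9E B5 = 0x9E.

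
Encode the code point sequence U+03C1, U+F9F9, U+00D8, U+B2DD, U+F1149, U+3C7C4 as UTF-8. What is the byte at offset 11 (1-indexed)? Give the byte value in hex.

0xF3

1-indexed offset 11 is 0-indexed offset 10.
U+03C1 → 2-byte form CF 81 at offsets 0–1.
U+F9F9 → 3-byte form EF A7 B9 at offsets 2–4.
U+00D8 → 2-byte form C3 98 at offsets 5–6.
U+B2DD → 3-byte form EB 8B 9D at offsets 7–9.
U+F1149 → 4-byte form F3 B1 85 89 at offsets 10–13.
Offset 10 falls in char 5's range; it's byte 1 of F3 B1 85 89 = 0xF3.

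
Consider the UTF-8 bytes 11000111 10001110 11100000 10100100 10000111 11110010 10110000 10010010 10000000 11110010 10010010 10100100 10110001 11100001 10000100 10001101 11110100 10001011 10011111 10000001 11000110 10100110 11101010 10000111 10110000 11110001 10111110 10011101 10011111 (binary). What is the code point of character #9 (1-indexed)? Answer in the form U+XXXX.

Offset 0: leading byte 0xC7 = 11000111 → 2-byte char #1 = C7 8E.
Offset 2: leading byte 0xE0 = 11100000 → 3-byte char #2 = E0 A4 87.
Offset 5: leading byte 0xF2 = 11110010 → 4-byte char #3 = F2 B0 92 80.
Offset 9: leading byte 0xF2 = 11110010 → 4-byte char #4 = F2 92 A4 B1.
Offset 13: leading byte 0xE1 = 11100001 → 3-byte char #5 = E1 84 8D.
Offset 16: leading byte 0xF4 = 11110100 → 4-byte char #6 = F4 8B 9F 81.
Offset 20: leading byte 0xC6 = 11000110 → 2-byte char #7 = C6 A6.
Offset 22: leading byte 0xEA = 11101010 → 3-byte char #8 = EA 87 B0.
Offset 25: leading byte 0xF1 = 11110001 → 4-byte char #9 = F1 BE 9D 9F.
Leading byte 0xF1 = 11110001 matches 11110xxx → 4-byte sequence.
Byte 1: 0xF1 = 11110001, payload 001 (3 bits).
Byte 2: 0xBE = 10111110 (10xxxxxx ✓), payload 111110.
Byte 3: 0x9D = 10011101 (10xxxxxx ✓), payload 011101.
Byte 4: 0x9F = 10011111 (10xxxxxx ✓), payload 011111.
Concatenate: 001111110011101011111 = 0x7E75F (21 bits → U+7E75F).

U+7E75F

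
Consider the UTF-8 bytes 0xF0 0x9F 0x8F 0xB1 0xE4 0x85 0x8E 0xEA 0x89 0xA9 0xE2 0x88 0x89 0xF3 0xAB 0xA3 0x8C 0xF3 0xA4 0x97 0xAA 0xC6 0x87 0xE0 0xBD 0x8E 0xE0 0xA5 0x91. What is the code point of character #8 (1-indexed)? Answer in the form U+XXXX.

Offset 0: leading byte 0xF0 = 11110000 → 4-byte char #1 = F0 9F 8F B1.
Offset 4: leading byte 0xE4 = 11100100 → 3-byte char #2 = E4 85 8E.
Offset 7: leading byte 0xEA = 11101010 → 3-byte char #3 = EA 89 A9.
Offset 10: leading byte 0xE2 = 11100010 → 3-byte char #4 = E2 88 89.
Offset 13: leading byte 0xF3 = 11110011 → 4-byte char #5 = F3 AB A3 8C.
Offset 17: leading byte 0xF3 = 11110011 → 4-byte char #6 = F3 A4 97 AA.
Offset 21: leading byte 0xC6 = 11000110 → 2-byte char #7 = C6 87.
Offset 23: leading byte 0xE0 = 11100000 → 3-byte char #8 = E0 BD 8E.
Leading byte 0xE0 = 11100000 matches 1110xxxx → 3-byte sequence.
Byte 1: 0xE0 = 11100000, payload 0000 (4 bits).
Byte 2: 0xBD = 10111101 (10xxxxxx ✓), payload 111101.
Byte 3: 0x8E = 10001110 (10xxxxxx ✓), payload 001110.
Concatenate: 0000111101001110 = 0xF4E (16 bits → U+0F4E).

U+0F4E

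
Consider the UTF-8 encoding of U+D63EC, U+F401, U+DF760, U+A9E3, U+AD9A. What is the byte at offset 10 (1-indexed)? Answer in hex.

1-indexed offset 10 is 0-indexed offset 9.
U+D63EC → 4-byte form F3 96 8F AC at offsets 0–3.
U+F401 → 3-byte form EF 90 81 at offsets 4–6.
U+DF760 → 4-byte form F3 9F 9D A0 at offsets 7–10.
Offset 9 falls in char 3's range; it's byte 3 of F3 9F 9D A0 = 0x9D.

0x9D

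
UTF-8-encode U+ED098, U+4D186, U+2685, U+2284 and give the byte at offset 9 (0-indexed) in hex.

U+ED098 → 4-byte form F3 AD 82 98 at offsets 0–3.
U+4D186 → 4-byte form F1 8D 86 86 at offsets 4–7.
U+2685 → 3-byte form E2 9A 85 at offsets 8–10.
Offset 9 falls in char 3's range; it's byte 2 of E2 9A 85 = 0x9A.

0x9A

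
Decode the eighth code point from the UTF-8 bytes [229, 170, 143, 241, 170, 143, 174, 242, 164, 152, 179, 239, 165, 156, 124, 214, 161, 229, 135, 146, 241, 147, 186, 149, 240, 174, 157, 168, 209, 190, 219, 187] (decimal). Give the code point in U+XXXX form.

U+53E95

Offset 0: leading byte 0xE5 = 11100101 → 3-byte char #1 = E5 AA 8F.
Offset 3: leading byte 0xF1 = 11110001 → 4-byte char #2 = F1 AA 8F AE.
Offset 7: leading byte 0xF2 = 11110010 → 4-byte char #3 = F2 A4 98 B3.
Offset 11: leading byte 0xEF = 11101111 → 3-byte char #4 = EF A5 9C.
Offset 14: leading byte 0x7C = 01111100 → 1-byte char #5 = 7C.
Offset 15: leading byte 0xD6 = 11010110 → 2-byte char #6 = D6 A1.
Offset 17: leading byte 0xE5 = 11100101 → 3-byte char #7 = E5 87 92.
Offset 20: leading byte 0xF1 = 11110001 → 4-byte char #8 = F1 93 BA 95.
Leading byte 0xF1 = 11110001 matches 11110xxx → 4-byte sequence.
Byte 1: 0xF1 = 11110001, payload 001 (3 bits).
Byte 2: 0x93 = 10010011 (10xxxxxx ✓), payload 010011.
Byte 3: 0xBA = 10111010 (10xxxxxx ✓), payload 111010.
Byte 4: 0x95 = 10010101 (10xxxxxx ✓), payload 010101.
Concatenate: 001010011111010010101 = 0x53E95 (21 bits → U+53E95).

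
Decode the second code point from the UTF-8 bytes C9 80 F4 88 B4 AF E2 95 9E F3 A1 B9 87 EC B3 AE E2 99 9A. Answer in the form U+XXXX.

Offset 0: leading byte 0xC9 = 11001001 → 2-byte char #1 = C9 80.
Offset 2: leading byte 0xF4 = 11110100 → 4-byte char #2 = F4 88 B4 AF.
Leading byte 0xF4 = 11110100 matches 11110xxx → 4-byte sequence.
Byte 1: 0xF4 = 11110100, payload 100 (3 bits).
Byte 2: 0x88 = 10001000 (10xxxxxx ✓), payload 001000.
Byte 3: 0xB4 = 10110100 (10xxxxxx ✓), payload 110100.
Byte 4: 0xAF = 10101111 (10xxxxxx ✓), payload 101111.
Concatenate: 100001000110100101111 = 0x108D2F (21 bits → U+108D2F).

U+108D2F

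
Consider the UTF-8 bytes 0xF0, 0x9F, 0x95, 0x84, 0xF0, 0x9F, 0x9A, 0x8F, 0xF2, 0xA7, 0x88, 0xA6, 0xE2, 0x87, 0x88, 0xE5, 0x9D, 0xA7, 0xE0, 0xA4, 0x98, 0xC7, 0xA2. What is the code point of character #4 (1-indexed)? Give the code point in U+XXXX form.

U+21C8

Offset 0: leading byte 0xF0 = 11110000 → 4-byte char #1 = F0 9F 95 84.
Offset 4: leading byte 0xF0 = 11110000 → 4-byte char #2 = F0 9F 9A 8F.
Offset 8: leading byte 0xF2 = 11110010 → 4-byte char #3 = F2 A7 88 A6.
Offset 12: leading byte 0xE2 = 11100010 → 3-byte char #4 = E2 87 88.
Leading byte 0xE2 = 11100010 matches 1110xxxx → 3-byte sequence.
Byte 1: 0xE2 = 11100010, payload 0010 (4 bits).
Byte 2: 0x87 = 10000111 (10xxxxxx ✓), payload 000111.
Byte 3: 0x88 = 10001000 (10xxxxxx ✓), payload 001000.
Concatenate: 0010000111001000 = 0x21C8 (16 bits → U+21C8).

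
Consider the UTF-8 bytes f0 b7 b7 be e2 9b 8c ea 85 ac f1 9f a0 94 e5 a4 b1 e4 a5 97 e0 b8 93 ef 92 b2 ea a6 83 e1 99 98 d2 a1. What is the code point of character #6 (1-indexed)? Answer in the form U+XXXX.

U+4957

Offset 0: leading byte 0xF0 = 11110000 → 4-byte char #1 = F0 B7 B7 BE.
Offset 4: leading byte 0xE2 = 11100010 → 3-byte char #2 = E2 9B 8C.
Offset 7: leading byte 0xEA = 11101010 → 3-byte char #3 = EA 85 AC.
Offset 10: leading byte 0xF1 = 11110001 → 4-byte char #4 = F1 9F A0 94.
Offset 14: leading byte 0xE5 = 11100101 → 3-byte char #5 = E5 A4 B1.
Offset 17: leading byte 0xE4 = 11100100 → 3-byte char #6 = E4 A5 97.
Leading byte 0xE4 = 11100100 matches 1110xxxx → 3-byte sequence.
Byte 1: 0xE4 = 11100100, payload 0100 (4 bits).
Byte 2: 0xA5 = 10100101 (10xxxxxx ✓), payload 100101.
Byte 3: 0x97 = 10010111 (10xxxxxx ✓), payload 010111.
Concatenate: 0100100101010111 = 0x4957 (16 bits → U+4957).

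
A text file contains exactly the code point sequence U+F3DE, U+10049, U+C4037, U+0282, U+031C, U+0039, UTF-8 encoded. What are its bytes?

U+F3DE: 3-byte form → EF 8F 9E.
U+10049: 4-byte form → F0 90 81 89.
U+C4037: 4-byte form → F3 84 80 B7.
U+0282: 2-byte form → CA 82.
U+031C: 2-byte form → CC 9C.
U+0039: 1-byte form → 39.
Concatenated (16 bytes): EF 8F 9E F0 90 81 89 F3 84 80 B7 CA 82 CC 9C 39.

EF 8F 9E F0 90 81 89 F3 84 80 B7 CA 82 CC 9C 39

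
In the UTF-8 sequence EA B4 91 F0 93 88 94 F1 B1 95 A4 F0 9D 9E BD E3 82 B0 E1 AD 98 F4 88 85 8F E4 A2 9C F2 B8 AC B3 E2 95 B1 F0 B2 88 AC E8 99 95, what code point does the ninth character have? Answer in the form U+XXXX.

Offset 0: leading byte 0xEA = 11101010 → 3-byte char #1 = EA B4 91.
Offset 3: leading byte 0xF0 = 11110000 → 4-byte char #2 = F0 93 88 94.
Offset 7: leading byte 0xF1 = 11110001 → 4-byte char #3 = F1 B1 95 A4.
Offset 11: leading byte 0xF0 = 11110000 → 4-byte char #4 = F0 9D 9E BD.
Offset 15: leading byte 0xE3 = 11100011 → 3-byte char #5 = E3 82 B0.
Offset 18: leading byte 0xE1 = 11100001 → 3-byte char #6 = E1 AD 98.
Offset 21: leading byte 0xF4 = 11110100 → 4-byte char #7 = F4 88 85 8F.
Offset 25: leading byte 0xE4 = 11100100 → 3-byte char #8 = E4 A2 9C.
Offset 28: leading byte 0xF2 = 11110010 → 4-byte char #9 = F2 B8 AC B3.
Leading byte 0xF2 = 11110010 matches 11110xxx → 4-byte sequence.
Byte 1: 0xF2 = 11110010, payload 010 (3 bits).
Byte 2: 0xB8 = 10111000 (10xxxxxx ✓), payload 111000.
Byte 3: 0xAC = 10101100 (10xxxxxx ✓), payload 101100.
Byte 4: 0xB3 = 10110011 (10xxxxxx ✓), payload 110011.
Concatenate: 010111000101100110011 = 0xB8B33 (21 bits → U+B8B33).

U+B8B33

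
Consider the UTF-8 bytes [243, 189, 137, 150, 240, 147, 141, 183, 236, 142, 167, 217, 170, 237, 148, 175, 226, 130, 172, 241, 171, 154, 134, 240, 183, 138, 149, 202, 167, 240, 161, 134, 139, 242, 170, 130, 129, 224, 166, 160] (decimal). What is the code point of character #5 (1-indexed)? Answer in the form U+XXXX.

U+D52F

Offset 0: leading byte 0xF3 = 11110011 → 4-byte char #1 = F3 BD 89 96.
Offset 4: leading byte 0xF0 = 11110000 → 4-byte char #2 = F0 93 8D B7.
Offset 8: leading byte 0xEC = 11101100 → 3-byte char #3 = EC 8E A7.
Offset 11: leading byte 0xD9 = 11011001 → 2-byte char #4 = D9 AA.
Offset 13: leading byte 0xED = 11101101 → 3-byte char #5 = ED 94 AF.
Leading byte 0xED = 11101101 matches 1110xxxx → 3-byte sequence.
Byte 1: 0xED = 11101101, payload 1101 (4 bits).
Byte 2: 0x94 = 10010100 (10xxxxxx ✓), payload 010100.
Byte 3: 0xAF = 10101111 (10xxxxxx ✓), payload 101111.
Concatenate: 1101010100101111 = 0xD52F (16 bits → U+D52F).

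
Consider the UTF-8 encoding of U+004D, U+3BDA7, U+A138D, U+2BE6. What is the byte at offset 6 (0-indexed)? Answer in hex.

0xA1

U+004D → 1-byte form 4D at offsets 0–0.
U+3BDA7 → 4-byte form F0 BB B6 A7 at offsets 1–4.
U+A138D → 4-byte form F2 A1 8E 8D at offsets 5–8.
Offset 6 falls in char 3's range; it's byte 2 of F2 A1 8E 8D = 0xA1.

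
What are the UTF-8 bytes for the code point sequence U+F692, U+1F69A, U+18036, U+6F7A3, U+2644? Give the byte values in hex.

EF 9A 92 F0 9F 9A 9A F0 98 80 B6 F1 AF 9E A3 E2 99 84

U+F692: 3-byte form → EF 9A 92.
U+1F69A: 4-byte form → F0 9F 9A 9A.
U+18036: 4-byte form → F0 98 80 B6.
U+6F7A3: 4-byte form → F1 AF 9E A3.
U+2644: 3-byte form → E2 99 84.
Concatenated (18 bytes): EF 9A 92 F0 9F 9A 9A F0 98 80 B6 F1 AF 9E A3 E2 99 84.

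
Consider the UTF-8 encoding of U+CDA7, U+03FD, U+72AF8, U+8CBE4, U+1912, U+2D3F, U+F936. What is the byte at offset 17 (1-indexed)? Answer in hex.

0xE2

1-indexed offset 17 is 0-indexed offset 16.
U+CDA7 → 3-byte form EC B6 A7 at offsets 0–2.
U+03FD → 2-byte form CF BD at offsets 3–4.
U+72AF8 → 4-byte form F1 B2 AB B8 at offsets 5–8.
U+8CBE4 → 4-byte form F2 8C AF A4 at offsets 9–12.
U+1912 → 3-byte form E1 A4 92 at offsets 13–15.
U+2D3F → 3-byte form E2 B4 BF at offsets 16–18.
Offset 16 falls in char 6's range; it's byte 1 of E2 B4 BF = 0xE2.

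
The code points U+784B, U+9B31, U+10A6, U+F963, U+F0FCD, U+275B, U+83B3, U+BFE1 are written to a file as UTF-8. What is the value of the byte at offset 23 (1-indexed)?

1-indexed offset 23 is 0-indexed offset 22.
U+784B → 3-byte form E7 A1 8B at offsets 0–2.
U+9B31 → 3-byte form E9 AC B1 at offsets 3–5.
U+10A6 → 3-byte form E1 82 A6 at offsets 6–8.
U+F963 → 3-byte form EF A5 A3 at offsets 9–11.
U+F0FCD → 4-byte form F3 B0 BF 8D at offsets 12–15.
U+275B → 3-byte form E2 9D 9B at offsets 16–18.
U+83B3 → 3-byte form E8 8E B3 at offsets 19–21.
U+BFE1 → 3-byte form EB BF A1 at offsets 22–24.
Offset 22 falls in char 8's range; it's byte 1 of EB BF A1 = 0xEB.

0xEB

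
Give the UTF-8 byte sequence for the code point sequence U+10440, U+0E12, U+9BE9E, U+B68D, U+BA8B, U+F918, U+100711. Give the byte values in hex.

U+10440: 4-byte form → F0 90 91 80.
U+0E12: 3-byte form → E0 B8 92.
U+9BE9E: 4-byte form → F2 9B BA 9E.
U+B68D: 3-byte form → EB 9A 8D.
U+BA8B: 3-byte form → EB AA 8B.
U+F918: 3-byte form → EF A4 98.
U+100711: 4-byte form → F4 80 9C 91.
Concatenated (24 bytes): F0 90 91 80 E0 B8 92 F2 9B BA 9E EB 9A 8D EB AA 8B EF A4 98 F4 80 9C 91.

F0 90 91 80 E0 B8 92 F2 9B BA 9E EB 9A 8D EB AA 8B EF A4 98 F4 80 9C 91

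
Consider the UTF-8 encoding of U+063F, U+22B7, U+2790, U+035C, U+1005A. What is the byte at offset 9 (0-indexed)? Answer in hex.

U+063F → 2-byte form D8 BF at offsets 0–1.
U+22B7 → 3-byte form E2 8A B7 at offsets 2–4.
U+2790 → 3-byte form E2 9E 90 at offsets 5–7.
U+035C → 2-byte form CD 9C at offsets 8–9.
Offset 9 falls in char 4's range; it's byte 2 of CD 9C = 0x9C.

0x9C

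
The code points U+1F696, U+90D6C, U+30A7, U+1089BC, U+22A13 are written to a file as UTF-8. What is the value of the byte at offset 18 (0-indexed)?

0x93

U+1F696 → 4-byte form F0 9F 9A 96 at offsets 0–3.
U+90D6C → 4-byte form F2 90 B5 AC at offsets 4–7.
U+30A7 → 3-byte form E3 82 A7 at offsets 8–10.
U+1089BC → 4-byte form F4 88 A6 BC at offsets 11–14.
U+22A13 → 4-byte form F0 A2 A8 93 at offsets 15–18.
Offset 18 falls in char 5's range; it's byte 4 of F0 A2 A8 93 = 0x93.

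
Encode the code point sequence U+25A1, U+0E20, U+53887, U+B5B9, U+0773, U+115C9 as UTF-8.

E2 96 A1 E0 B8 A0 F1 93 A2 87 EB 96 B9 DD B3 F0 91 97 89

U+25A1: 3-byte form → E2 96 A1.
U+0E20: 3-byte form → E0 B8 A0.
U+53887: 4-byte form → F1 93 A2 87.
U+B5B9: 3-byte form → EB 96 B9.
U+0773: 2-byte form → DD B3.
U+115C9: 4-byte form → F0 91 97 89.
Concatenated (19 bytes): E2 96 A1 E0 B8 A0 F1 93 A2 87 EB 96 B9 DD B3 F0 91 97 89.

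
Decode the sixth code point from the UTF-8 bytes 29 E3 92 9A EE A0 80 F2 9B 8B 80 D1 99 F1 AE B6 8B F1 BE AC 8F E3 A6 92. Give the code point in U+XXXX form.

Offset 0: leading byte 0x29 = 00101001 → 1-byte char #1 = 29.
Offset 1: leading byte 0xE3 = 11100011 → 3-byte char #2 = E3 92 9A.
Offset 4: leading byte 0xEE = 11101110 → 3-byte char #3 = EE A0 80.
Offset 7: leading byte 0xF2 = 11110010 → 4-byte char #4 = F2 9B 8B 80.
Offset 11: leading byte 0xD1 = 11010001 → 2-byte char #5 = D1 99.
Offset 13: leading byte 0xF1 = 11110001 → 4-byte char #6 = F1 AE B6 8B.
Leading byte 0xF1 = 11110001 matches 11110xxx → 4-byte sequence.
Byte 1: 0xF1 = 11110001, payload 001 (3 bits).
Byte 2: 0xAE = 10101110 (10xxxxxx ✓), payload 101110.
Byte 3: 0xB6 = 10110110 (10xxxxxx ✓), payload 110110.
Byte 4: 0x8B = 10001011 (10xxxxxx ✓), payload 001011.
Concatenate: 001101110110110001011 = 0x6ED8B (21 bits → U+6ED8B).

U+6ED8B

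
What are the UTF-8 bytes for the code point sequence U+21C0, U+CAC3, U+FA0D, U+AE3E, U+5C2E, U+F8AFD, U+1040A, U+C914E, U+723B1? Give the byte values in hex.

U+21C0: 3-byte form → E2 87 80.
U+CAC3: 3-byte form → EC AB 83.
U+FA0D: 3-byte form → EF A8 8D.
U+AE3E: 3-byte form → EA B8 BE.
U+5C2E: 3-byte form → E5 B0 AE.
U+F8AFD: 4-byte form → F3 B8 AB BD.
U+1040A: 4-byte form → F0 90 90 8A.
U+C914E: 4-byte form → F3 89 85 8E.
U+723B1: 4-byte form → F1 B2 8E B1.
Concatenated (31 bytes): E2 87 80 EC AB 83 EF A8 8D EA B8 BE E5 B0 AE F3 B8 AB BD F0 90 90 8A F3 89 85 8E F1 B2 8E B1.

E2 87 80 EC AB 83 EF A8 8D EA B8 BE E5 B0 AE F3 B8 AB BD F0 90 90 8A F3 89 85 8E F1 B2 8E B1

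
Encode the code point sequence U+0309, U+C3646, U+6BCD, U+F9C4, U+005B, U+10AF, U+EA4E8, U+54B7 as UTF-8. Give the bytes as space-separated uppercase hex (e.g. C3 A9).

U+0309: 2-byte form → CC 89.
U+C3646: 4-byte form → F3 83 99 86.
U+6BCD: 3-byte form → E6 AF 8D.
U+F9C4: 3-byte form → EF A7 84.
U+005B: 1-byte form → 5B.
U+10AF: 3-byte form → E1 82 AF.
U+EA4E8: 4-byte form → F3 AA 93 A8.
U+54B7: 3-byte form → E5 92 B7.
Concatenated (23 bytes): CC 89 F3 83 99 86 E6 AF 8D EF A7 84 5B E1 82 AF F3 AA 93 A8 E5 92 B7.

CC 89 F3 83 99 86 E6 AF 8D EF A7 84 5B E1 82 AF F3 AA 93 A8 E5 92 B7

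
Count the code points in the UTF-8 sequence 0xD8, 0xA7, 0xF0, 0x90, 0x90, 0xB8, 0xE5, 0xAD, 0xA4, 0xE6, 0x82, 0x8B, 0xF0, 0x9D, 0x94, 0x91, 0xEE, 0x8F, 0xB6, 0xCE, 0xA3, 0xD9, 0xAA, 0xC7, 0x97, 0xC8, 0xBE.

10

Byte at offset 0: 0xD8 = 11011000 → 2-byte char (#1). Advance 2.
Byte at offset 2: 0xF0 = 11110000 → 4-byte char (#2). Advance 4.
Byte at offset 6: 0xE5 = 11100101 → 3-byte char (#3). Advance 3.
Byte at offset 9: 0xE6 = 11100110 → 3-byte char (#4). Advance 3.
Byte at offset 12: 0xF0 = 11110000 → 4-byte char (#5). Advance 4.
Byte at offset 16: 0xEE = 11101110 → 3-byte char (#6). Advance 3.
Byte at offset 19: 0xCE = 11001110 → 2-byte char (#7). Advance 2.
Byte at offset 21: 0xD9 = 11011001 → 2-byte char (#8). Advance 2.
Byte at offset 23: 0xC7 = 11000111 → 2-byte char (#9). Advance 2.
Byte at offset 25: 0xC8 = 11001000 → 2-byte char (#10). Advance 2.
Reached end at offset 27 after 10 code points.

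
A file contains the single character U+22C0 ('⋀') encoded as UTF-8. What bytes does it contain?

U+22C0 = 0x22C0 = 8896 decimal. In range U+0800–U+FFFF → 3-byte form: 1110xxxx 10xxxxxx 10xxxxxx.
Binary (16 bits): 0010001011000000.
Split 4+6+6: 0010 | 001011 | 000000.
Byte 1: 11100010 = 0xE2.
Byte 2: 10001011 = 0x8B.
Byte 3: 10000000 = 0x80.

E2 8B 80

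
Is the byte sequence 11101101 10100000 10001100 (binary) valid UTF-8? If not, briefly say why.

Structurally a 3-byte sequence; payload = 0xD80C.
But 0xD80C is in U+D800–U+DFFF, the surrogate range. Surrogates are not Unicode scalar values and are forbidden in UTF-8.

invalid (encodes a surrogate (U+D800–U+DFFF))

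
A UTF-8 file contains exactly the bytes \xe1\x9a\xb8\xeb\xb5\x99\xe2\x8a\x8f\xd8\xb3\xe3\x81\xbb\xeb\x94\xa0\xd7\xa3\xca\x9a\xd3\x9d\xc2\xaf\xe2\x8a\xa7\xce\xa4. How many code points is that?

12

Byte at offset 0: 0xE1 = 11100001 → 3-byte char (#1). Advance 3.
Byte at offset 3: 0xEB = 11101011 → 3-byte char (#2). Advance 3.
Byte at offset 6: 0xE2 = 11100010 → 3-byte char (#3). Advance 3.
Byte at offset 9: 0xD8 = 11011000 → 2-byte char (#4). Advance 2.
Byte at offset 11: 0xE3 = 11100011 → 3-byte char (#5). Advance 3.
Byte at offset 14: 0xEB = 11101011 → 3-byte char (#6). Advance 3.
Byte at offset 17: 0xD7 = 11010111 → 2-byte char (#7). Advance 2.
Byte at offset 19: 0xCA = 11001010 → 2-byte char (#8). Advance 2.
Byte at offset 21: 0xD3 = 11010011 → 2-byte char (#9). Advance 2.
Byte at offset 23: 0xC2 = 11000010 → 2-byte char (#10). Advance 2.
Byte at offset 25: 0xE2 = 11100010 → 3-byte char (#11). Advance 3.
Byte at offset 28: 0xCE = 11001110 → 2-byte char (#12). Advance 2.
Reached end at offset 30 after 12 code points.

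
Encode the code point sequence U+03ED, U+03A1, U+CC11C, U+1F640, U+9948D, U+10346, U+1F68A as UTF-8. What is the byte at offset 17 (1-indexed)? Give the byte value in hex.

1-indexed offset 17 is 0-indexed offset 16.
U+03ED → 2-byte form CF AD at offsets 0–1.
U+03A1 → 2-byte form CE A1 at offsets 2–3.
U+CC11C → 4-byte form F3 8C 84 9C at offsets 4–7.
U+1F640 → 4-byte form F0 9F 99 80 at offsets 8–11.
U+9948D → 4-byte form F2 99 92 8D at offsets 12–15.
U+10346 → 4-byte form F0 90 8D 86 at offsets 16–19.
Offset 16 falls in char 6's range; it's byte 1 of F0 90 8D 86 = 0xF0.

0xF0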